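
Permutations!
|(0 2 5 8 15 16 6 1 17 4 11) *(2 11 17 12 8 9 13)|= |(0 11)(1 12 8 15 16 6)(2 5 9 13)(4 17)|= 12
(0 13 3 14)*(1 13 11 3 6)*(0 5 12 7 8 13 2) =(0 11 3 14 5 12 7 8 13 6 1 2) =[11, 2, 0, 14, 4, 12, 1, 8, 13, 9, 10, 3, 7, 6, 5]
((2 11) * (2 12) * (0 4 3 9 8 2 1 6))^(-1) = (0 6 1 12 11 2 8 9 3 4)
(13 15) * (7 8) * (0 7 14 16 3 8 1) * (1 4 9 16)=(0 7 4 9 16 3 8 14 1)(13 15)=[7, 0, 2, 8, 9, 5, 6, 4, 14, 16, 10, 11, 12, 15, 1, 13, 3]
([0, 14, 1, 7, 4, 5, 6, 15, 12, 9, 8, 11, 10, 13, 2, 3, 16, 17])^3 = (17)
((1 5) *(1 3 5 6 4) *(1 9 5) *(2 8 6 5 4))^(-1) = (1 3 5)(2 6 8)(4 9) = ((1 5 3)(2 8 6)(4 9))^(-1)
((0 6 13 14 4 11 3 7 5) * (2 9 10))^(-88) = ((0 6 13 14 4 11 3 7 5)(2 9 10))^(-88) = (0 13 4 3 5 6 14 11 7)(2 10 9)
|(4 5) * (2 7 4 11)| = |(2 7 4 5 11)| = 5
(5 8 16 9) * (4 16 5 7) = (4 16 9 7)(5 8) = [0, 1, 2, 3, 16, 8, 6, 4, 5, 7, 10, 11, 12, 13, 14, 15, 9]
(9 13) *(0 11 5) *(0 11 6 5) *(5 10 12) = (0 6 10 12 5 11)(9 13) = [6, 1, 2, 3, 4, 11, 10, 7, 8, 13, 12, 0, 5, 9]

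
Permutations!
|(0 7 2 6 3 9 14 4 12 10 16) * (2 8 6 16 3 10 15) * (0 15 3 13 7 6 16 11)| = 10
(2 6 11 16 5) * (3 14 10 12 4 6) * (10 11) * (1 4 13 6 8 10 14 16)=(1 4 8 10 12 13 6 14 11)(2 3 16 5)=[0, 4, 3, 16, 8, 2, 14, 7, 10, 9, 12, 1, 13, 6, 11, 15, 5]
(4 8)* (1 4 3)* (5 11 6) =(1 4 8 3)(5 11 6) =[0, 4, 2, 1, 8, 11, 5, 7, 3, 9, 10, 6]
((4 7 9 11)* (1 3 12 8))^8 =((1 3 12 8)(4 7 9 11))^8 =(12)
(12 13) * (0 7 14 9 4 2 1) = [7, 0, 1, 3, 2, 5, 6, 14, 8, 4, 10, 11, 13, 12, 9] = (0 7 14 9 4 2 1)(12 13)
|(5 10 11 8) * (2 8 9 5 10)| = |(2 8 10 11 9 5)| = 6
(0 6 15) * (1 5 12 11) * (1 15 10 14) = [6, 5, 2, 3, 4, 12, 10, 7, 8, 9, 14, 15, 11, 13, 1, 0] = (0 6 10 14 1 5 12 11 15)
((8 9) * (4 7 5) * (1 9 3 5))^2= ((1 9 8 3 5 4 7))^2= (1 8 5 7 9 3 4)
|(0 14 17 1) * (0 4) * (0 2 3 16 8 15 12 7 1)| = 9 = |(0 14 17)(1 4 2 3 16 8 15 12 7)|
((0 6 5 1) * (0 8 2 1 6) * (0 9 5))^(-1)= ((0 9 5 6)(1 8 2))^(-1)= (0 6 5 9)(1 2 8)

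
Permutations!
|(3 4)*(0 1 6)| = 6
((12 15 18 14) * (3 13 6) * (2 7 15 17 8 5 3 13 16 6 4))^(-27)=(2 7 15 18 14 12 17 8 5 3 16 6 13 4)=((2 7 15 18 14 12 17 8 5 3 16 6 13 4))^(-27)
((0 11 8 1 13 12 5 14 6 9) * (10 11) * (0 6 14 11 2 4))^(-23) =((14)(0 10 2 4)(1 13 12 5 11 8)(6 9))^(-23) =(14)(0 10 2 4)(1 13 12 5 11 8)(6 9)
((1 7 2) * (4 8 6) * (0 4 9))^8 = ((0 4 8 6 9)(1 7 2))^8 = (0 6 4 9 8)(1 2 7)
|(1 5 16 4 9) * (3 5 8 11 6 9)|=|(1 8 11 6 9)(3 5 16 4)|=20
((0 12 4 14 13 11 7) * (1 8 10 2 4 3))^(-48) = (14)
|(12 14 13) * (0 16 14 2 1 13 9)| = |(0 16 14 9)(1 13 12 2)| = 4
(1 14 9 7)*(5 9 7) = (1 14 7)(5 9) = [0, 14, 2, 3, 4, 9, 6, 1, 8, 5, 10, 11, 12, 13, 7]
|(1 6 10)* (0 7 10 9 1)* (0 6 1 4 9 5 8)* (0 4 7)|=7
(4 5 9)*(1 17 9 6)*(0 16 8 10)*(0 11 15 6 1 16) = (1 17 9 4 5)(6 16 8 10 11 15) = [0, 17, 2, 3, 5, 1, 16, 7, 10, 4, 11, 15, 12, 13, 14, 6, 8, 9]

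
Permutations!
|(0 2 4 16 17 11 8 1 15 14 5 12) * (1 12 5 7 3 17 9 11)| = 24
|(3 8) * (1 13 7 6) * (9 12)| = |(1 13 7 6)(3 8)(9 12)| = 4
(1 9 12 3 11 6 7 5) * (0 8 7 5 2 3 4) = [8, 9, 3, 11, 0, 1, 5, 2, 7, 12, 10, 6, 4] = (0 8 7 2 3 11 6 5 1 9 12 4)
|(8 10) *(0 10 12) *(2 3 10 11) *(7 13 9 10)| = |(0 11 2 3 7 13 9 10 8 12)| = 10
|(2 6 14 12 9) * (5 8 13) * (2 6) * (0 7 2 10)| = |(0 7 2 10)(5 8 13)(6 14 12 9)| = 12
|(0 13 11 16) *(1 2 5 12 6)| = |(0 13 11 16)(1 2 5 12 6)| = 20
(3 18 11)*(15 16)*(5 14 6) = (3 18 11)(5 14 6)(15 16) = [0, 1, 2, 18, 4, 14, 5, 7, 8, 9, 10, 3, 12, 13, 6, 16, 15, 17, 11]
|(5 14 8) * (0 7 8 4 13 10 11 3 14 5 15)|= |(0 7 8 15)(3 14 4 13 10 11)|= 12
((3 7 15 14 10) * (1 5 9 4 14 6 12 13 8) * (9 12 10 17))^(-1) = ((1 5 12 13 8)(3 7 15 6 10)(4 14 17 9))^(-1) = (1 8 13 12 5)(3 10 6 15 7)(4 9 17 14)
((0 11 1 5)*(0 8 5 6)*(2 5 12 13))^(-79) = ((0 11 1 6)(2 5 8 12 13))^(-79) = (0 11 1 6)(2 5 8 12 13)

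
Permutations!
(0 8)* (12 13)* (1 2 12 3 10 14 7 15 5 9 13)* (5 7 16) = (0 8)(1 2 12)(3 10 14 16 5 9 13)(7 15) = [8, 2, 12, 10, 4, 9, 6, 15, 0, 13, 14, 11, 1, 3, 16, 7, 5]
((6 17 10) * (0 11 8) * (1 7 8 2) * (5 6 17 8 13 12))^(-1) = (0 8 6 5 12 13 7 1 2 11)(10 17)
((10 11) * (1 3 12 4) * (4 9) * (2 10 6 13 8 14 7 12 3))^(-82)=((1 2 10 11 6 13 8 14 7 12 9 4))^(-82)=(1 10 6 8 7 9)(2 11 13 14 12 4)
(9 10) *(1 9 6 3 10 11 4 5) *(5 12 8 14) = [0, 9, 2, 10, 12, 1, 3, 7, 14, 11, 6, 4, 8, 13, 5] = (1 9 11 4 12 8 14 5)(3 10 6)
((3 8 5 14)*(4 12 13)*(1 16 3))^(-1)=(1 14 5 8 3 16)(4 13 12)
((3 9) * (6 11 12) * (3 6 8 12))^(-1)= (3 11 6 9)(8 12)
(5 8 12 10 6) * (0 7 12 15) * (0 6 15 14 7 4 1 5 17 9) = (0 4 1 5 8 14 7 12 10 15 6 17 9) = [4, 5, 2, 3, 1, 8, 17, 12, 14, 0, 15, 11, 10, 13, 7, 6, 16, 9]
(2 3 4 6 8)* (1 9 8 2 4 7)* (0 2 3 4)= (0 2 4 6 3 7 1 9 8)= [2, 9, 4, 7, 6, 5, 3, 1, 0, 8]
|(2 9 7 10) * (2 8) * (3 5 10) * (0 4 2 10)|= |(0 4 2 9 7 3 5)(8 10)|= 14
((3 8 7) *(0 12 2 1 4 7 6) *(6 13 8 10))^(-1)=(0 6 10 3 7 4 1 2 12)(8 13)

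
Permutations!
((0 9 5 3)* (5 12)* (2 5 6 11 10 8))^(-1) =(0 3 5 2 8 10 11 6 12 9) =((0 9 12 6 11 10 8 2 5 3))^(-1)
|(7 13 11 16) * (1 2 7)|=6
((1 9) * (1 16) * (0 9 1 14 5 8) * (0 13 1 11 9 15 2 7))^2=(0 2)(1 9 14 8)(5 13 11 16)(7 15)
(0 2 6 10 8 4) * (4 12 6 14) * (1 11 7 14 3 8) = (0 2 3 8 12 6 10 1 11 7 14 4) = [2, 11, 3, 8, 0, 5, 10, 14, 12, 9, 1, 7, 6, 13, 4]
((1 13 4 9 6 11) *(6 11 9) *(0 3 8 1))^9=(13)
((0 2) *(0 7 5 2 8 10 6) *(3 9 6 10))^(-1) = (10)(0 6 9 3 8)(2 5 7)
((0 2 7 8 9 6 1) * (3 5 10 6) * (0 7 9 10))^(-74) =(0 2 9 3 5)(1 7 8 10 6)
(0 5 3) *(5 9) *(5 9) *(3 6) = (9)(0 5 6 3) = [5, 1, 2, 0, 4, 6, 3, 7, 8, 9]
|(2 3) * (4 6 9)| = 6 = |(2 3)(4 6 9)|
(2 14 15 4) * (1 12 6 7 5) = (1 12 6 7 5)(2 14 15 4) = [0, 12, 14, 3, 2, 1, 7, 5, 8, 9, 10, 11, 6, 13, 15, 4]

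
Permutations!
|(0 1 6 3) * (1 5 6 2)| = |(0 5 6 3)(1 2)| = 4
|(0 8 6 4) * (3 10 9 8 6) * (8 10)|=6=|(0 6 4)(3 8)(9 10)|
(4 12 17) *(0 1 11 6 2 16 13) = (0 1 11 6 2 16 13)(4 12 17) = [1, 11, 16, 3, 12, 5, 2, 7, 8, 9, 10, 6, 17, 0, 14, 15, 13, 4]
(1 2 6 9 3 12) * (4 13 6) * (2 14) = [0, 14, 4, 12, 13, 5, 9, 7, 8, 3, 10, 11, 1, 6, 2] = (1 14 2 4 13 6 9 3 12)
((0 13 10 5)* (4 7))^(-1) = (0 5 10 13)(4 7)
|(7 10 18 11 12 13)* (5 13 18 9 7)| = 6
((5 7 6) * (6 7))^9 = ((7)(5 6))^9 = (7)(5 6)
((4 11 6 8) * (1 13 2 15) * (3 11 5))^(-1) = ((1 13 2 15)(3 11 6 8 4 5))^(-1) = (1 15 2 13)(3 5 4 8 6 11)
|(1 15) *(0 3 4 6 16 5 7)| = 14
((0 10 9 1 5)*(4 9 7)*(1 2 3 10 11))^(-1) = (0 5 1 11)(2 9 4 7 10 3)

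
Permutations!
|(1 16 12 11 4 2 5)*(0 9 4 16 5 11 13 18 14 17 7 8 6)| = 14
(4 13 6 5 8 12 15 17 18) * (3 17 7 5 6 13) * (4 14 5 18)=(3 17 4)(5 8 12 15 7 18 14)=[0, 1, 2, 17, 3, 8, 6, 18, 12, 9, 10, 11, 15, 13, 5, 7, 16, 4, 14]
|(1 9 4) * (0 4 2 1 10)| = 3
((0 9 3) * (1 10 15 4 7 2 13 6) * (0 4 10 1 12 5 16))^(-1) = ((0 9 3 4 7 2 13 6 12 5 16)(10 15))^(-1) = (0 16 5 12 6 13 2 7 4 3 9)(10 15)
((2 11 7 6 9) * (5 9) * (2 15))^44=(2 7 5 15 11 6 9)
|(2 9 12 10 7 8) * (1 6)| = 6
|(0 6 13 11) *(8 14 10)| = |(0 6 13 11)(8 14 10)| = 12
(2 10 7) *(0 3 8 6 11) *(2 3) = [2, 1, 10, 8, 4, 5, 11, 3, 6, 9, 7, 0] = (0 2 10 7 3 8 6 11)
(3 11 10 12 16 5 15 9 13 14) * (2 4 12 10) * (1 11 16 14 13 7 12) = (1 11 2 4)(3 16 5 15 9 7 12 14) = [0, 11, 4, 16, 1, 15, 6, 12, 8, 7, 10, 2, 14, 13, 3, 9, 5]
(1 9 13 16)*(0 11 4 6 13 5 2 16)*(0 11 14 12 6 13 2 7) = [14, 9, 16, 3, 13, 7, 2, 0, 8, 5, 10, 4, 6, 11, 12, 15, 1] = (0 14 12 6 2 16 1 9 5 7)(4 13 11)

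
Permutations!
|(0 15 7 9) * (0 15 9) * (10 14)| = 4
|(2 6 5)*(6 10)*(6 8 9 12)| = |(2 10 8 9 12 6 5)| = 7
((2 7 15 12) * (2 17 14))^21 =(2 12)(7 17)(14 15)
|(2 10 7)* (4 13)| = 6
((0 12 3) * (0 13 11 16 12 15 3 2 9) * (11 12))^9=((0 15 3 13 12 2 9)(11 16))^9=(0 3 12 9 15 13 2)(11 16)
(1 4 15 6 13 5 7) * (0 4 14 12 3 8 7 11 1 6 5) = (0 4 15 5 11 1 14 12 3 8 7 6 13) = [4, 14, 2, 8, 15, 11, 13, 6, 7, 9, 10, 1, 3, 0, 12, 5]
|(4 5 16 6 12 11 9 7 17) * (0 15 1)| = |(0 15 1)(4 5 16 6 12 11 9 7 17)| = 9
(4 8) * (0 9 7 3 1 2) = (0 9 7 3 1 2)(4 8) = [9, 2, 0, 1, 8, 5, 6, 3, 4, 7]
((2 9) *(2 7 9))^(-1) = ((7 9))^(-1) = (7 9)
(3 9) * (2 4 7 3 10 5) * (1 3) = (1 3 9 10 5 2 4 7) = [0, 3, 4, 9, 7, 2, 6, 1, 8, 10, 5]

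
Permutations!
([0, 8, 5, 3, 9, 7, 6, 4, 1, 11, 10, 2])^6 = [0, 1, 2, 3, 4, 5, 6, 7, 8, 9, 10, 11]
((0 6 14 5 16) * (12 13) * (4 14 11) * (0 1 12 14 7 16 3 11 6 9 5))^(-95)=(0 9 5 3 11 4 7 16 1 12 13 14)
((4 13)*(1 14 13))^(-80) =(14) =((1 14 13 4))^(-80)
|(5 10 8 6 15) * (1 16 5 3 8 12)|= 20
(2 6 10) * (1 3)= (1 3)(2 6 10)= [0, 3, 6, 1, 4, 5, 10, 7, 8, 9, 2]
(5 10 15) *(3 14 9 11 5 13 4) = (3 14 9 11 5 10 15 13 4) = [0, 1, 2, 14, 3, 10, 6, 7, 8, 11, 15, 5, 12, 4, 9, 13]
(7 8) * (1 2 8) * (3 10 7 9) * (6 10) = (1 2 8 9 3 6 10 7) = [0, 2, 8, 6, 4, 5, 10, 1, 9, 3, 7]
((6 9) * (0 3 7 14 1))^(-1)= (0 1 14 7 3)(6 9)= ((0 3 7 14 1)(6 9))^(-1)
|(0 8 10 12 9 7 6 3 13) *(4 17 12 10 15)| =11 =|(0 8 15 4 17 12 9 7 6 3 13)|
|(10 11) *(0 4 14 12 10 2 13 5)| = |(0 4 14 12 10 11 2 13 5)| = 9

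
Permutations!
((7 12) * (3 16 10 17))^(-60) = ((3 16 10 17)(7 12))^(-60) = (17)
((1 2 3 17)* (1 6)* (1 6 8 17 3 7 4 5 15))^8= (17)(1 7 5)(2 4 15)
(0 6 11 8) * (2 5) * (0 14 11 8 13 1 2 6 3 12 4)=(0 3 12 4)(1 2 5 6 8 14 11 13)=[3, 2, 5, 12, 0, 6, 8, 7, 14, 9, 10, 13, 4, 1, 11]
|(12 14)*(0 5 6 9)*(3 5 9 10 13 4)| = |(0 9)(3 5 6 10 13 4)(12 14)| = 6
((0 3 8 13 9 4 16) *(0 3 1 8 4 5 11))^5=((0 1 8 13 9 5 11)(3 4 16))^5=(0 5 13 1 11 9 8)(3 16 4)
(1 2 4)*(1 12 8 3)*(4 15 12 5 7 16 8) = (1 2 15 12 4 5 7 16 8 3) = [0, 2, 15, 1, 5, 7, 6, 16, 3, 9, 10, 11, 4, 13, 14, 12, 8]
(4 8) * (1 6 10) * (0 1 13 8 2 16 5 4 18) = (0 1 6 10 13 8 18)(2 16 5 4) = [1, 6, 16, 3, 2, 4, 10, 7, 18, 9, 13, 11, 12, 8, 14, 15, 5, 17, 0]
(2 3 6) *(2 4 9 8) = (2 3 6 4 9 8) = [0, 1, 3, 6, 9, 5, 4, 7, 2, 8]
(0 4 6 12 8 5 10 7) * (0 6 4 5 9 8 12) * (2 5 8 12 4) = (0 8 9 12 4 2 5 10 7 6) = [8, 1, 5, 3, 2, 10, 0, 6, 9, 12, 7, 11, 4]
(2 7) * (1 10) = [0, 10, 7, 3, 4, 5, 6, 2, 8, 9, 1] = (1 10)(2 7)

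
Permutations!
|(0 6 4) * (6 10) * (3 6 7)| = 6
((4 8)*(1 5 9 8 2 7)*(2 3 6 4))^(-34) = ((1 5 9 8 2 7)(3 6 4))^(-34) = (1 9 2)(3 4 6)(5 8 7)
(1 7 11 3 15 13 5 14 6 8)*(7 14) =(1 14 6 8)(3 15 13 5 7 11) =[0, 14, 2, 15, 4, 7, 8, 11, 1, 9, 10, 3, 12, 5, 6, 13]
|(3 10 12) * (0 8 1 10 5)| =7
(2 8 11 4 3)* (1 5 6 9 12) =(1 5 6 9 12)(2 8 11 4 3) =[0, 5, 8, 2, 3, 6, 9, 7, 11, 12, 10, 4, 1]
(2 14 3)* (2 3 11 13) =(2 14 11 13) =[0, 1, 14, 3, 4, 5, 6, 7, 8, 9, 10, 13, 12, 2, 11]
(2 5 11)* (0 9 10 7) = (0 9 10 7)(2 5 11) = [9, 1, 5, 3, 4, 11, 6, 0, 8, 10, 7, 2]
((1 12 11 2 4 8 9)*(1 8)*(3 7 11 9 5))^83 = (1 8 7 4 9 3 2 12 5 11)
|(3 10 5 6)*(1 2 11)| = 12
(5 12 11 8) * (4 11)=(4 11 8 5 12)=[0, 1, 2, 3, 11, 12, 6, 7, 5, 9, 10, 8, 4]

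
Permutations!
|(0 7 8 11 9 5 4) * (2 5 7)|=|(0 2 5 4)(7 8 11 9)|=4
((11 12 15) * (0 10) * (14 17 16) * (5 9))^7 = (0 10)(5 9)(11 12 15)(14 17 16)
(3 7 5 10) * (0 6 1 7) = [6, 7, 2, 0, 4, 10, 1, 5, 8, 9, 3] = (0 6 1 7 5 10 3)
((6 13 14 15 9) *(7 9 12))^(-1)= ((6 13 14 15 12 7 9))^(-1)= (6 9 7 12 15 14 13)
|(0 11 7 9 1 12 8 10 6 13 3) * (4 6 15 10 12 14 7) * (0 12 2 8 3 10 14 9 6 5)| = 12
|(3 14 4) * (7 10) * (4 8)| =4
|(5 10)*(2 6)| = |(2 6)(5 10)| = 2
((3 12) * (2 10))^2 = (12)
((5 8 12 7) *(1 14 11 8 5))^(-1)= ((1 14 11 8 12 7))^(-1)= (1 7 12 8 11 14)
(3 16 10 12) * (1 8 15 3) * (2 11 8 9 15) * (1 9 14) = (1 14)(2 11 8)(3 16 10 12 9 15) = [0, 14, 11, 16, 4, 5, 6, 7, 2, 15, 12, 8, 9, 13, 1, 3, 10]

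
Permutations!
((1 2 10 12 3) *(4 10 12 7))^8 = ((1 2 12 3)(4 10 7))^8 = (12)(4 7 10)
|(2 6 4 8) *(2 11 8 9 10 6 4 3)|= |(2 4 9 10 6 3)(8 11)|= 6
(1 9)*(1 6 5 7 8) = (1 9 6 5 7 8) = [0, 9, 2, 3, 4, 7, 5, 8, 1, 6]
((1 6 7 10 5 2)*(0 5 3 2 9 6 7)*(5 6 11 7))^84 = (1 7)(2 11)(3 9)(5 10)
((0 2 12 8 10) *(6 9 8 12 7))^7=((12)(0 2 7 6 9 8 10))^7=(12)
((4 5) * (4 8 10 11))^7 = (4 8 11 5 10)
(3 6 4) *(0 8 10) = (0 8 10)(3 6 4) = [8, 1, 2, 6, 3, 5, 4, 7, 10, 9, 0]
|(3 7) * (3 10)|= 3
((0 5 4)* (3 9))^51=((0 5 4)(3 9))^51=(3 9)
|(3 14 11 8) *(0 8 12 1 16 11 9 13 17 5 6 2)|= 20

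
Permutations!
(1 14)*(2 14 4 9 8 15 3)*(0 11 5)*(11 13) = [13, 4, 14, 2, 9, 0, 6, 7, 15, 8, 10, 5, 12, 11, 1, 3] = (0 13 11 5)(1 4 9 8 15 3 2 14)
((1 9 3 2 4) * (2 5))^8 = (1 3 2)(4 9 5)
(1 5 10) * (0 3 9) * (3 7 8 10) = (0 7 8 10 1 5 3 9) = [7, 5, 2, 9, 4, 3, 6, 8, 10, 0, 1]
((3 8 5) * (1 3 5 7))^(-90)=(1 8)(3 7)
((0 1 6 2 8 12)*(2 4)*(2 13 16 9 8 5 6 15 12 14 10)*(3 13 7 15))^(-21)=(0 6 8 1 4 14 3 7 10 13 15 2 16 12 5 9)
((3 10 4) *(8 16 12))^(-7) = (3 4 10)(8 12 16)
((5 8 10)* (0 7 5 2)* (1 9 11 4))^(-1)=(0 2 10 8 5 7)(1 4 11 9)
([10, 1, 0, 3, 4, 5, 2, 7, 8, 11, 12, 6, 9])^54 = (0 6 9 10 2 11 12)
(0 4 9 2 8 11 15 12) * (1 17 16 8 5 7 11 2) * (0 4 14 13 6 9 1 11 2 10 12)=(0 14 13 6 9 11 15)(1 17 16 8 10 12 4)(2 5 7)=[14, 17, 5, 3, 1, 7, 9, 2, 10, 11, 12, 15, 4, 6, 13, 0, 8, 16]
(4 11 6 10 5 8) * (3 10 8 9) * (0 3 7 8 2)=(0 3 10 5 9 7 8 4 11 6 2)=[3, 1, 0, 10, 11, 9, 2, 8, 4, 7, 5, 6]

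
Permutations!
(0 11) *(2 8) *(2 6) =(0 11)(2 8 6) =[11, 1, 8, 3, 4, 5, 2, 7, 6, 9, 10, 0]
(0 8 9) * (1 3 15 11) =[8, 3, 2, 15, 4, 5, 6, 7, 9, 0, 10, 1, 12, 13, 14, 11] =(0 8 9)(1 3 15 11)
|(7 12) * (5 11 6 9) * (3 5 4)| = 6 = |(3 5 11 6 9 4)(7 12)|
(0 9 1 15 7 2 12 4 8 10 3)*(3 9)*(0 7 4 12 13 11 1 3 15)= (0 15 4 8 10 9 3 7 2 13 11 1)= [15, 0, 13, 7, 8, 5, 6, 2, 10, 3, 9, 1, 12, 11, 14, 4]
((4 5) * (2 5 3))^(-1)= (2 3 4 5)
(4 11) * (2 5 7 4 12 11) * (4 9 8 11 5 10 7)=[0, 1, 10, 3, 2, 4, 6, 9, 11, 8, 7, 12, 5]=(2 10 7 9 8 11 12 5 4)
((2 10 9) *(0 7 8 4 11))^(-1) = ((0 7 8 4 11)(2 10 9))^(-1) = (0 11 4 8 7)(2 9 10)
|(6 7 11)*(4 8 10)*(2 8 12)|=15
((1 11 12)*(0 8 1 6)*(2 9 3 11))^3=((0 8 1 2 9 3 11 12 6))^3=(0 2 11)(1 3 6)(8 9 12)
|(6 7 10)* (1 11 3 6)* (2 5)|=|(1 11 3 6 7 10)(2 5)|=6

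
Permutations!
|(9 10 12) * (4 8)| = 6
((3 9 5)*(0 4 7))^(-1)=((0 4 7)(3 9 5))^(-1)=(0 7 4)(3 5 9)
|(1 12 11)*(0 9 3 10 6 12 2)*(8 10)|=|(0 9 3 8 10 6 12 11 1 2)|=10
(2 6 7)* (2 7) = (7)(2 6) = [0, 1, 6, 3, 4, 5, 2, 7]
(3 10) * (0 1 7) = (0 1 7)(3 10) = [1, 7, 2, 10, 4, 5, 6, 0, 8, 9, 3]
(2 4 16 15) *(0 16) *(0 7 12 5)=[16, 1, 4, 3, 7, 0, 6, 12, 8, 9, 10, 11, 5, 13, 14, 2, 15]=(0 16 15 2 4 7 12 5)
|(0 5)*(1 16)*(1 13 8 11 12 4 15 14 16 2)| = 8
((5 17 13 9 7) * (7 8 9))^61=((5 17 13 7)(8 9))^61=(5 17 13 7)(8 9)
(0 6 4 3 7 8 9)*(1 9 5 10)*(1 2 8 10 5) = (0 6 4 3 7 10 2 8 1 9) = [6, 9, 8, 7, 3, 5, 4, 10, 1, 0, 2]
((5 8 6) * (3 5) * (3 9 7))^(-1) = (3 7 9 6 8 5)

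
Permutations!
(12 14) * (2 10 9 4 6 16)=(2 10 9 4 6 16)(12 14)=[0, 1, 10, 3, 6, 5, 16, 7, 8, 4, 9, 11, 14, 13, 12, 15, 2]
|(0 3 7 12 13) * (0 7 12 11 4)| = 7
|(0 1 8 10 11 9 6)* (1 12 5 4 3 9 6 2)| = |(0 12 5 4 3 9 2 1 8 10 11 6)| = 12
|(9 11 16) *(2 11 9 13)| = |(2 11 16 13)| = 4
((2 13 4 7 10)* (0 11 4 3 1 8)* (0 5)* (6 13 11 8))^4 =((0 8 5)(1 6 13 3)(2 11 4 7 10))^4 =(13)(0 8 5)(2 10 7 4 11)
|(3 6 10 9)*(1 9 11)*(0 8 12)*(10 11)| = |(0 8 12)(1 9 3 6 11)| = 15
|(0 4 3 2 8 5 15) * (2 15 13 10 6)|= 12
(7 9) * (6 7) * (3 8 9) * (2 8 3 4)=[0, 1, 8, 3, 2, 5, 7, 4, 9, 6]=(2 8 9 6 7 4)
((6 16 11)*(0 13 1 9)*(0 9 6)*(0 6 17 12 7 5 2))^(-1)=(0 2 5 7 12 17 1 13)(6 11 16)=((0 13 1 17 12 7 5 2)(6 16 11))^(-1)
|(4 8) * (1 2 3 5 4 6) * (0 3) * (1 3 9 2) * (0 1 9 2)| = 20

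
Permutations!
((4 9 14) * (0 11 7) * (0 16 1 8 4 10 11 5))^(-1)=((0 5)(1 8 4 9 14 10 11 7 16))^(-1)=(0 5)(1 16 7 11 10 14 9 4 8)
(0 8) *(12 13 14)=(0 8)(12 13 14)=[8, 1, 2, 3, 4, 5, 6, 7, 0, 9, 10, 11, 13, 14, 12]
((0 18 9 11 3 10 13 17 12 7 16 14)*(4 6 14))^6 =(0 13 6 3 16 9 12)(4 11 7 18 17 14 10)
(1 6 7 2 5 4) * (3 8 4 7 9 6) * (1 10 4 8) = (1 3)(2 5 7)(4 10)(6 9) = [0, 3, 5, 1, 10, 7, 9, 2, 8, 6, 4]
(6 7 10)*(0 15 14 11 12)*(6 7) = (0 15 14 11 12)(7 10) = [15, 1, 2, 3, 4, 5, 6, 10, 8, 9, 7, 12, 0, 13, 11, 14]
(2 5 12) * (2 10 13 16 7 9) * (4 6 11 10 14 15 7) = (2 5 12 14 15 7 9)(4 6 11 10 13 16) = [0, 1, 5, 3, 6, 12, 11, 9, 8, 2, 13, 10, 14, 16, 15, 7, 4]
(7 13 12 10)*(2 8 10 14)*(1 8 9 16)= (1 8 10 7 13 12 14 2 9 16)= [0, 8, 9, 3, 4, 5, 6, 13, 10, 16, 7, 11, 14, 12, 2, 15, 1]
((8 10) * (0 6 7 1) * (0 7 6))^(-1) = (1 7)(8 10) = ((1 7)(8 10))^(-1)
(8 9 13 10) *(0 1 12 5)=(0 1 12 5)(8 9 13 10)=[1, 12, 2, 3, 4, 0, 6, 7, 9, 13, 8, 11, 5, 10]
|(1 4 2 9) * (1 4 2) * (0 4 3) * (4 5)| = |(0 5 4 1 2 9 3)| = 7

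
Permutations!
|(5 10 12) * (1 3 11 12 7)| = 7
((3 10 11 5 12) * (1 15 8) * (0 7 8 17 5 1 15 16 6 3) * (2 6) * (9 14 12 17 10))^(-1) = (0 12 14 9 3 6 2 16 1 11 10 15 8 7)(5 17) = ((0 7 8 15 10 11 1 16 2 6 3 9 14 12)(5 17))^(-1)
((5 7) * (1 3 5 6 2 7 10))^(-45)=(1 10 5 3)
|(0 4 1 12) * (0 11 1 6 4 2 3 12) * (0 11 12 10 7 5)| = |(12)(0 2 3 10 7 5)(1 11)(4 6)| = 6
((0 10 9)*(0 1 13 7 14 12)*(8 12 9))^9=((0 10 8 12)(1 13 7 14 9))^9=(0 10 8 12)(1 9 14 7 13)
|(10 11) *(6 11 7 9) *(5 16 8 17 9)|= 9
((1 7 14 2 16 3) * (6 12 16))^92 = ((1 7 14 2 6 12 16 3))^92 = (1 6)(2 3)(7 12)(14 16)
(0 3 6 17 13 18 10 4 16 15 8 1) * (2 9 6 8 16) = (0 3 8 1)(2 9 6 17 13 18 10 4)(15 16) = [3, 0, 9, 8, 2, 5, 17, 7, 1, 6, 4, 11, 12, 18, 14, 16, 15, 13, 10]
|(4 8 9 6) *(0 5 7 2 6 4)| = 15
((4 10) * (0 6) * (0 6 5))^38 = ((0 5)(4 10))^38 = (10)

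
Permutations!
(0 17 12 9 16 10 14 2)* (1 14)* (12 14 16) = (0 17 14 2)(1 16 10)(9 12) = [17, 16, 0, 3, 4, 5, 6, 7, 8, 12, 1, 11, 9, 13, 2, 15, 10, 14]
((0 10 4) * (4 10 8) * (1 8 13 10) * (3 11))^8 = (0 10 8)(1 4 13)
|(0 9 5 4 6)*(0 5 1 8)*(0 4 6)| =|(0 9 1 8 4)(5 6)| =10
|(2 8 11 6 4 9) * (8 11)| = |(2 11 6 4 9)| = 5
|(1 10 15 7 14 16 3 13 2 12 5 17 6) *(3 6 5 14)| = |(1 10 15 7 3 13 2 12 14 16 6)(5 17)| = 22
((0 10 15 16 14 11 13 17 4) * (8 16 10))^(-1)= ((0 8 16 14 11 13 17 4)(10 15))^(-1)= (0 4 17 13 11 14 16 8)(10 15)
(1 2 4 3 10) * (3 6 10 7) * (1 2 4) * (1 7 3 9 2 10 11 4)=(2 7 9)(4 6 11)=[0, 1, 7, 3, 6, 5, 11, 9, 8, 2, 10, 4]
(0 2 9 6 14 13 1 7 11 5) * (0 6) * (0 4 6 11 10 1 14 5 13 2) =(1 7 10)(2 9 4 6 5 11 13 14) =[0, 7, 9, 3, 6, 11, 5, 10, 8, 4, 1, 13, 12, 14, 2]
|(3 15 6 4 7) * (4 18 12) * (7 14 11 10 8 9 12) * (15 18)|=42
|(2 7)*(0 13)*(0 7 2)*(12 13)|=4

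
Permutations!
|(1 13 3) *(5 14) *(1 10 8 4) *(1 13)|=10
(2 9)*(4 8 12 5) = [0, 1, 9, 3, 8, 4, 6, 7, 12, 2, 10, 11, 5] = (2 9)(4 8 12 5)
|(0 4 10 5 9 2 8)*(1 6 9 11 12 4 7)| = 35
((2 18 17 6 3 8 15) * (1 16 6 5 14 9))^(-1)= (1 9 14 5 17 18 2 15 8 3 6 16)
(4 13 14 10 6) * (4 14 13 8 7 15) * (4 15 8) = (15)(6 14 10)(7 8) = [0, 1, 2, 3, 4, 5, 14, 8, 7, 9, 6, 11, 12, 13, 10, 15]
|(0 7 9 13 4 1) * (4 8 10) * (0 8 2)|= 20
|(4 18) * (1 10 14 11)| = |(1 10 14 11)(4 18)| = 4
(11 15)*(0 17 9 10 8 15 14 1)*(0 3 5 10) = [17, 3, 2, 5, 4, 10, 6, 7, 15, 0, 8, 14, 12, 13, 1, 11, 16, 9] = (0 17 9)(1 3 5 10 8 15 11 14)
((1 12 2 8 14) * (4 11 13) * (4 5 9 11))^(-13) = (1 2 14 12 8)(5 13 11 9)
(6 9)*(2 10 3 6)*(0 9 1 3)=(0 9 2 10)(1 3 6)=[9, 3, 10, 6, 4, 5, 1, 7, 8, 2, 0]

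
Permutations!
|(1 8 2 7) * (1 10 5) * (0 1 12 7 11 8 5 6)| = 21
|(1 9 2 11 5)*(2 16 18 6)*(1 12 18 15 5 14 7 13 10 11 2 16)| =30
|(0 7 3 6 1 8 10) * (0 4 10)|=|(0 7 3 6 1 8)(4 10)|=6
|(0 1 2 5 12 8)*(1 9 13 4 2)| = |(0 9 13 4 2 5 12 8)| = 8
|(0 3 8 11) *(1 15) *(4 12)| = 4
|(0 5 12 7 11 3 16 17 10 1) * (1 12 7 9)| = 11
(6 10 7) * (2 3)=(2 3)(6 10 7)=[0, 1, 3, 2, 4, 5, 10, 6, 8, 9, 7]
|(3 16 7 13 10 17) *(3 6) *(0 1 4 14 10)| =11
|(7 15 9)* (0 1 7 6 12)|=|(0 1 7 15 9 6 12)|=7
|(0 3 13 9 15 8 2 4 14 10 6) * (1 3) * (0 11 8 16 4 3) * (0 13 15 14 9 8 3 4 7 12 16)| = |(0 1 13 8 2 4 9 14 10 6 11 3 15)(7 12 16)| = 39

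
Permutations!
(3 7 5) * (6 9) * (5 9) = [0, 1, 2, 7, 4, 3, 5, 9, 8, 6] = (3 7 9 6 5)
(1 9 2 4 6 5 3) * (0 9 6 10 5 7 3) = (0 9 2 4 10 5)(1 6 7 3) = [9, 6, 4, 1, 10, 0, 7, 3, 8, 2, 5]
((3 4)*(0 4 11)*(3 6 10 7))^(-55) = (0 4 6 10 7 3 11)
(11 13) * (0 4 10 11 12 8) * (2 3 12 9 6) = (0 4 10 11 13 9 6 2 3 12 8) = [4, 1, 3, 12, 10, 5, 2, 7, 0, 6, 11, 13, 8, 9]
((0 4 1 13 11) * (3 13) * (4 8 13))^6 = (0 13)(8 11)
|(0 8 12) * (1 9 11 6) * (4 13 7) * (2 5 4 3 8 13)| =|(0 13 7 3 8 12)(1 9 11 6)(2 5 4)| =12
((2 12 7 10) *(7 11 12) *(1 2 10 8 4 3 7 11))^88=((1 2 11 12)(3 7 8 4))^88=(12)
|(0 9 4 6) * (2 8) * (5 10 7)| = |(0 9 4 6)(2 8)(5 10 7)| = 12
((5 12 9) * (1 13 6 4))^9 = ((1 13 6 4)(5 12 9))^9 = (1 13 6 4)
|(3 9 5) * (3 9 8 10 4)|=4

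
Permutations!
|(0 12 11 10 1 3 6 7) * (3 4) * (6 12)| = |(0 6 7)(1 4 3 12 11 10)| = 6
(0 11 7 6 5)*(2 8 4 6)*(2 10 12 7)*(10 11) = [10, 1, 8, 3, 6, 0, 5, 11, 4, 9, 12, 2, 7] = (0 10 12 7 11 2 8 4 6 5)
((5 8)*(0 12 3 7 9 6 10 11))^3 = ((0 12 3 7 9 6 10 11)(5 8))^3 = (0 7 10 12 9 11 3 6)(5 8)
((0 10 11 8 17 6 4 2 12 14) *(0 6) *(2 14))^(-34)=(0 10 11 8 17)(4 6 14)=((0 10 11 8 17)(2 12)(4 14 6))^(-34)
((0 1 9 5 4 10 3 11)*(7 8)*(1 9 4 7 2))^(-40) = ((0 9 5 7 8 2 1 4 10 3 11))^(-40) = (0 8 10 9 2 3 5 1 11 7 4)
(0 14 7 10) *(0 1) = (0 14 7 10 1) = [14, 0, 2, 3, 4, 5, 6, 10, 8, 9, 1, 11, 12, 13, 7]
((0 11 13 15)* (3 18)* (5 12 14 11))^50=((0 5 12 14 11 13 15)(3 18))^50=(18)(0 5 12 14 11 13 15)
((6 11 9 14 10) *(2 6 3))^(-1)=((2 6 11 9 14 10 3))^(-1)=(2 3 10 14 9 11 6)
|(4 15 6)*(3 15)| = 4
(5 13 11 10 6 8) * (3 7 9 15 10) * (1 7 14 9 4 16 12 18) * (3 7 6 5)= (1 6 8 3 14 9 15 10 5 13 11 7 4 16 12 18)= [0, 6, 2, 14, 16, 13, 8, 4, 3, 15, 5, 7, 18, 11, 9, 10, 12, 17, 1]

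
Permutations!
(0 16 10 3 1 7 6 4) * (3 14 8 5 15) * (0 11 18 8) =[16, 7, 2, 1, 11, 15, 4, 6, 5, 9, 14, 18, 12, 13, 0, 3, 10, 17, 8] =(0 16 10 14)(1 7 6 4 11 18 8 5 15 3)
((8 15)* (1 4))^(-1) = (1 4)(8 15)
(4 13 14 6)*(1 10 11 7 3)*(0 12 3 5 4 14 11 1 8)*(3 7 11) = [12, 10, 2, 8, 13, 4, 14, 5, 0, 9, 1, 11, 7, 3, 6] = (0 12 7 5 4 13 3 8)(1 10)(6 14)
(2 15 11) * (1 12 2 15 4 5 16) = [0, 12, 4, 3, 5, 16, 6, 7, 8, 9, 10, 15, 2, 13, 14, 11, 1] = (1 12 2 4 5 16)(11 15)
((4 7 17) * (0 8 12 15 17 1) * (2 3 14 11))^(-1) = (0 1 7 4 17 15 12 8)(2 11 14 3)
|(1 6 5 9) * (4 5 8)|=6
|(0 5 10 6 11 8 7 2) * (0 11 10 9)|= |(0 5 9)(2 11 8 7)(6 10)|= 12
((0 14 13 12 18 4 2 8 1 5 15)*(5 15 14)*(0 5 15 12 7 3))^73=(0 14 3 5 7 15 13)(1 12 18 4 2 8)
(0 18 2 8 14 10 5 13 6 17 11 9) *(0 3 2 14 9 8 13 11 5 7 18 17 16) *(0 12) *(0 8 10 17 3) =(0 3 2 13 6 16 12 8 9)(5 11 10 7 18 14 17) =[3, 1, 13, 2, 4, 11, 16, 18, 9, 0, 7, 10, 8, 6, 17, 15, 12, 5, 14]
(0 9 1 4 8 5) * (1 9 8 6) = (9)(0 8 5)(1 4 6) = [8, 4, 2, 3, 6, 0, 1, 7, 5, 9]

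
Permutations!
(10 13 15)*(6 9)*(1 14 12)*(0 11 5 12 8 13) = (0 11 5 12 1 14 8 13 15 10)(6 9) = [11, 14, 2, 3, 4, 12, 9, 7, 13, 6, 0, 5, 1, 15, 8, 10]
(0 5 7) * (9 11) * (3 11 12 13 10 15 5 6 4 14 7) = (0 6 4 14 7)(3 11 9 12 13 10 15 5) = [6, 1, 2, 11, 14, 3, 4, 0, 8, 12, 15, 9, 13, 10, 7, 5]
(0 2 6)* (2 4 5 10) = (0 4 5 10 2 6) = [4, 1, 6, 3, 5, 10, 0, 7, 8, 9, 2]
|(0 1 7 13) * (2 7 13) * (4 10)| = |(0 1 13)(2 7)(4 10)| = 6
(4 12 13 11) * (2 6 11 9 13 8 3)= (2 6 11 4 12 8 3)(9 13)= [0, 1, 6, 2, 12, 5, 11, 7, 3, 13, 10, 4, 8, 9]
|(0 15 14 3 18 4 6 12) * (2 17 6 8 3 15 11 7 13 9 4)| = |(0 11 7 13 9 4 8 3 18 2 17 6 12)(14 15)| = 26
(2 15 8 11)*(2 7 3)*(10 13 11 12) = (2 15 8 12 10 13 11 7 3) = [0, 1, 15, 2, 4, 5, 6, 3, 12, 9, 13, 7, 10, 11, 14, 8]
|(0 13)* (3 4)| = |(0 13)(3 4)| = 2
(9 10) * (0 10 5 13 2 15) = (0 10 9 5 13 2 15) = [10, 1, 15, 3, 4, 13, 6, 7, 8, 5, 9, 11, 12, 2, 14, 0]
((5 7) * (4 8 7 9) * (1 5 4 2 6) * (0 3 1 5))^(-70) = ((0 3 1)(2 6 5 9)(4 8 7))^(-70) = (0 1 3)(2 5)(4 7 8)(6 9)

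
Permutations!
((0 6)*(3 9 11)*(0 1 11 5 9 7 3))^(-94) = (0 1)(6 11)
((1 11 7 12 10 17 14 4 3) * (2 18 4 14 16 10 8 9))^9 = (1 3 4 18 2 9 8 12 7 11)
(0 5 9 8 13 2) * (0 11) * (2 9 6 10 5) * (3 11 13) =[2, 1, 13, 11, 4, 6, 10, 7, 3, 8, 5, 0, 12, 9] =(0 2 13 9 8 3 11)(5 6 10)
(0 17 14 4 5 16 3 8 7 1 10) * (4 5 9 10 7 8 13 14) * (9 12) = [17, 7, 2, 13, 12, 16, 6, 1, 8, 10, 0, 11, 9, 14, 5, 15, 3, 4] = (0 17 4 12 9 10)(1 7)(3 13 14 5 16)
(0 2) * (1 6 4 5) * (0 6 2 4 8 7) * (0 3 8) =[4, 2, 6, 8, 5, 1, 0, 3, 7] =(0 4 5 1 2 6)(3 8 7)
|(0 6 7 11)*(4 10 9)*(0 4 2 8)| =9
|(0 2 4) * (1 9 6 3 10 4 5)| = 9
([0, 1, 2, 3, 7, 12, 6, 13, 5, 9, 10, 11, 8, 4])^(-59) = [0, 1, 2, 3, 7, 12, 6, 13, 5, 9, 10, 11, 8, 4]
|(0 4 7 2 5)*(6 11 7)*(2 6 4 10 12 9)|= |(0 10 12 9 2 5)(6 11 7)|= 6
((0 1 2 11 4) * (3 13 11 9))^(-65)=(0 4 11 13 3 9 2 1)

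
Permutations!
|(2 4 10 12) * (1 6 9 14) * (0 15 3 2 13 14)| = |(0 15 3 2 4 10 12 13 14 1 6 9)| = 12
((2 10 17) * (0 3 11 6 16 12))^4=(0 16 11)(2 10 17)(3 12 6)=((0 3 11 6 16 12)(2 10 17))^4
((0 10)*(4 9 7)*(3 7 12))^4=(3 12 9 4 7)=((0 10)(3 7 4 9 12))^4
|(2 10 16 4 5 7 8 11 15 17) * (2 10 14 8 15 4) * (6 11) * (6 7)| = 8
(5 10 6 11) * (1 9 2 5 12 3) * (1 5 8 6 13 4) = (1 9 2 8 6 11 12 3 5 10 13 4) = [0, 9, 8, 5, 1, 10, 11, 7, 6, 2, 13, 12, 3, 4]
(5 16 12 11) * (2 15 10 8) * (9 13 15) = (2 9 13 15 10 8)(5 16 12 11) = [0, 1, 9, 3, 4, 16, 6, 7, 2, 13, 8, 5, 11, 15, 14, 10, 12]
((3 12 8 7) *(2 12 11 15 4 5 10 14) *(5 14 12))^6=(2 3 5 11 10 15 12 4 8 14 7)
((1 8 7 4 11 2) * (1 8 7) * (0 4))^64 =(0 4 11 2 8 1 7)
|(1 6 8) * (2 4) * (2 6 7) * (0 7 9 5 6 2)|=10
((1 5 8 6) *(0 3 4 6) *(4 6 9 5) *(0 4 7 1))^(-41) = ((0 3 6)(1 7)(4 9 5 8))^(-41) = (0 3 6)(1 7)(4 8 5 9)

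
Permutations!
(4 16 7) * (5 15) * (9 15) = [0, 1, 2, 3, 16, 9, 6, 4, 8, 15, 10, 11, 12, 13, 14, 5, 7] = (4 16 7)(5 9 15)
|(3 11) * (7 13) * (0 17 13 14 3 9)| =|(0 17 13 7 14 3 11 9)| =8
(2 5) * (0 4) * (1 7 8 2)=[4, 7, 5, 3, 0, 1, 6, 8, 2]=(0 4)(1 7 8 2 5)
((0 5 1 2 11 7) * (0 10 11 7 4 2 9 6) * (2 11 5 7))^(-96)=((0 7 10 5 1 9 6)(4 11))^(-96)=(11)(0 10 1 6 7 5 9)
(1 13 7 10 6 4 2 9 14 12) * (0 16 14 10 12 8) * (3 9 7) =(0 16 14 8)(1 13 3 9 10 6 4 2 7 12) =[16, 13, 7, 9, 2, 5, 4, 12, 0, 10, 6, 11, 1, 3, 8, 15, 14]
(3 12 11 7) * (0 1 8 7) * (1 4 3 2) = [4, 8, 1, 12, 3, 5, 6, 2, 7, 9, 10, 0, 11] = (0 4 3 12 11)(1 8 7 2)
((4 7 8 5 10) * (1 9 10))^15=(1 9 10 4 7 8 5)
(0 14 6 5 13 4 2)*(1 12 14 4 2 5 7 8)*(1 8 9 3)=(0 4 5 13 2)(1 12 14 6 7 9 3)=[4, 12, 0, 1, 5, 13, 7, 9, 8, 3, 10, 11, 14, 2, 6]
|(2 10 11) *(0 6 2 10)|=6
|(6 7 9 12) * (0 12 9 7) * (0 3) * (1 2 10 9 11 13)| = |(0 12 6 3)(1 2 10 9 11 13)| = 12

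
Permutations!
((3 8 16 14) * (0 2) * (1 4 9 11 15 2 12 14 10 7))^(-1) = (0 2 15 11 9 4 1 7 10 16 8 3 14 12)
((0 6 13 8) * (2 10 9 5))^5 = (0 6 13 8)(2 10 9 5)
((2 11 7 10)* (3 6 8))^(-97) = (2 10 7 11)(3 8 6)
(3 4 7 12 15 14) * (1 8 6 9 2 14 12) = (1 8 6 9 2 14 3 4 7)(12 15) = [0, 8, 14, 4, 7, 5, 9, 1, 6, 2, 10, 11, 15, 13, 3, 12]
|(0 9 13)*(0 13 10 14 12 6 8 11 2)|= |(0 9 10 14 12 6 8 11 2)|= 9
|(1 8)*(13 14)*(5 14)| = 6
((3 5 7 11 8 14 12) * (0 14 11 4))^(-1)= ((0 14 12 3 5 7 4)(8 11))^(-1)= (0 4 7 5 3 12 14)(8 11)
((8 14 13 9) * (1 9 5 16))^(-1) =(1 16 5 13 14 8 9)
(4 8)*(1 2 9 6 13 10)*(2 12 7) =[0, 12, 9, 3, 8, 5, 13, 2, 4, 6, 1, 11, 7, 10] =(1 12 7 2 9 6 13 10)(4 8)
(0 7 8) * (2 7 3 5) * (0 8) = [3, 1, 7, 5, 4, 2, 6, 0, 8] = (8)(0 3 5 2 7)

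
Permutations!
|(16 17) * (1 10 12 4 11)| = |(1 10 12 4 11)(16 17)| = 10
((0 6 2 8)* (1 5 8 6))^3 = (0 8 5 1)(2 6)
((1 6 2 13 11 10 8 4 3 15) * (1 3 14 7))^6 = ((1 6 2 13 11 10 8 4 14 7)(3 15))^6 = (15)(1 8 2 14 11)(4 13 7 10 6)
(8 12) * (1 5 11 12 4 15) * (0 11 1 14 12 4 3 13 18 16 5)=(0 11 4 15 14 12 8 3 13 18 16 5 1)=[11, 0, 2, 13, 15, 1, 6, 7, 3, 9, 10, 4, 8, 18, 12, 14, 5, 17, 16]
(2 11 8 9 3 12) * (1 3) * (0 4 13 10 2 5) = (0 4 13 10 2 11 8 9 1 3 12 5) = [4, 3, 11, 12, 13, 0, 6, 7, 9, 1, 2, 8, 5, 10]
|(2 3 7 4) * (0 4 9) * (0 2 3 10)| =|(0 4 3 7 9 2 10)| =7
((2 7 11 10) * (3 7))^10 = (11)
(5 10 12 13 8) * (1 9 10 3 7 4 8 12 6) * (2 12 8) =[0, 9, 12, 7, 2, 3, 1, 4, 5, 10, 6, 11, 13, 8] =(1 9 10 6)(2 12 13 8 5 3 7 4)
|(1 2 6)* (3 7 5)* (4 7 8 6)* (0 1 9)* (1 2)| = |(0 2 4 7 5 3 8 6 9)| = 9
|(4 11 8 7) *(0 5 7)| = 6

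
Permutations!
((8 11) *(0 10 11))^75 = (0 8 11 10)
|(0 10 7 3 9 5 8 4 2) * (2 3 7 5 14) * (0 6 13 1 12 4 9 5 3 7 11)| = 15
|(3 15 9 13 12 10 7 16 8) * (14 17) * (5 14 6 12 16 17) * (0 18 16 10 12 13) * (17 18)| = 12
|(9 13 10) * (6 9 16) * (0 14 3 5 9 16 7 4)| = 18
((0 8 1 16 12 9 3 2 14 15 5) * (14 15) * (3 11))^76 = (0 5 15 2 3 11 9 12 16 1 8)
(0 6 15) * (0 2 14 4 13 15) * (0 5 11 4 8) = (0 6 5 11 4 13 15 2 14 8) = [6, 1, 14, 3, 13, 11, 5, 7, 0, 9, 10, 4, 12, 15, 8, 2]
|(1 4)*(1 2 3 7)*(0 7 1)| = 4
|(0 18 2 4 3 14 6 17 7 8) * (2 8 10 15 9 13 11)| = |(0 18 8)(2 4 3 14 6 17 7 10 15 9 13 11)| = 12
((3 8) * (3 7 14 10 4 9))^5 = (3 4 14 8 9 10 7)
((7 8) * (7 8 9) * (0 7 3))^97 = ((0 7 9 3))^97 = (0 7 9 3)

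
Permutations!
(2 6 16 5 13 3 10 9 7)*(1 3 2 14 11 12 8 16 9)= [0, 3, 6, 10, 4, 13, 9, 14, 16, 7, 1, 12, 8, 2, 11, 15, 5]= (1 3 10)(2 6 9 7 14 11 12 8 16 5 13)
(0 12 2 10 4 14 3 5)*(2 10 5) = (0 12 10 4 14 3 2 5) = [12, 1, 5, 2, 14, 0, 6, 7, 8, 9, 4, 11, 10, 13, 3]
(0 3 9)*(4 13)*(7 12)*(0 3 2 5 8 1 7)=(0 2 5 8 1 7 12)(3 9)(4 13)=[2, 7, 5, 9, 13, 8, 6, 12, 1, 3, 10, 11, 0, 4]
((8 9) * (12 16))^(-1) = (8 9)(12 16)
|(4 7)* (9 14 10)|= 6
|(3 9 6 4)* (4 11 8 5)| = |(3 9 6 11 8 5 4)| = 7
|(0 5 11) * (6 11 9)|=|(0 5 9 6 11)|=5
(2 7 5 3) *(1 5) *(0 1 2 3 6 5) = (0 1)(2 7)(5 6) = [1, 0, 7, 3, 4, 6, 5, 2]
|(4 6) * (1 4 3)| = 4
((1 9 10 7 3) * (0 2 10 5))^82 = (0 10 3 9)(1 5 2 7)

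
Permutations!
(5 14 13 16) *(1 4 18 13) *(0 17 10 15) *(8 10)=(0 17 8 10 15)(1 4 18 13 16 5 14)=[17, 4, 2, 3, 18, 14, 6, 7, 10, 9, 15, 11, 12, 16, 1, 0, 5, 8, 13]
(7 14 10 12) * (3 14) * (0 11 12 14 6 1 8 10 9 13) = (0 11 12 7 3 6 1 8 10 14 9 13) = [11, 8, 2, 6, 4, 5, 1, 3, 10, 13, 14, 12, 7, 0, 9]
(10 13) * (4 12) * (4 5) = [0, 1, 2, 3, 12, 4, 6, 7, 8, 9, 13, 11, 5, 10] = (4 12 5)(10 13)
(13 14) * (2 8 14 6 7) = [0, 1, 8, 3, 4, 5, 7, 2, 14, 9, 10, 11, 12, 6, 13] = (2 8 14 13 6 7)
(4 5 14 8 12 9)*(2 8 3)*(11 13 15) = (2 8 12 9 4 5 14 3)(11 13 15) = [0, 1, 8, 2, 5, 14, 6, 7, 12, 4, 10, 13, 9, 15, 3, 11]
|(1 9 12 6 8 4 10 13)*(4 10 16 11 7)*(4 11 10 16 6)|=|(1 9 12 4 6 8 16 10 13)(7 11)|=18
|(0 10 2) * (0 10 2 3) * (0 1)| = |(0 2 10 3 1)| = 5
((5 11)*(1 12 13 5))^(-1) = (1 11 5 13 12)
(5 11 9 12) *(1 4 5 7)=(1 4 5 11 9 12 7)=[0, 4, 2, 3, 5, 11, 6, 1, 8, 12, 10, 9, 7]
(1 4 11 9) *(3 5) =(1 4 11 9)(3 5) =[0, 4, 2, 5, 11, 3, 6, 7, 8, 1, 10, 9]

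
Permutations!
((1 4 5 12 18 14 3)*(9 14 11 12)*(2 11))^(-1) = (1 3 14 9 5 4)(2 18 12 11)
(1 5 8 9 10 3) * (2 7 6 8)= (1 5 2 7 6 8 9 10 3)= [0, 5, 7, 1, 4, 2, 8, 6, 9, 10, 3]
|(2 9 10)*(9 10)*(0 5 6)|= 6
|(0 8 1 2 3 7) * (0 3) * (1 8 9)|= |(0 9 1 2)(3 7)|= 4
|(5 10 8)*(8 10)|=2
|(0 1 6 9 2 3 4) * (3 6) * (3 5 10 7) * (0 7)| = 12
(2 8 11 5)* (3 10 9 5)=(2 8 11 3 10 9 5)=[0, 1, 8, 10, 4, 2, 6, 7, 11, 5, 9, 3]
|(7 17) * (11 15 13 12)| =4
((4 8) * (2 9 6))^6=(9)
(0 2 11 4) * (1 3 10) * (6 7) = (0 2 11 4)(1 3 10)(6 7) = [2, 3, 11, 10, 0, 5, 7, 6, 8, 9, 1, 4]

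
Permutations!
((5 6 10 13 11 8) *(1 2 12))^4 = ((1 2 12)(5 6 10 13 11 8))^4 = (1 2 12)(5 11 10)(6 8 13)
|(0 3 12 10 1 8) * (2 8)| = 7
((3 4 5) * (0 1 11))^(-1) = ((0 1 11)(3 4 5))^(-1) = (0 11 1)(3 5 4)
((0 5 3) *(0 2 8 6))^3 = (0 2)(3 6)(5 8)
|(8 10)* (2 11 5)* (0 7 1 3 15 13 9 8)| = |(0 7 1 3 15 13 9 8 10)(2 11 5)| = 9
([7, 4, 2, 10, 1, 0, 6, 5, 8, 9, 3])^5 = (0 5 7)(1 4)(3 10)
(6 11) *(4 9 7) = (4 9 7)(6 11) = [0, 1, 2, 3, 9, 5, 11, 4, 8, 7, 10, 6]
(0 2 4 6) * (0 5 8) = [2, 1, 4, 3, 6, 8, 5, 7, 0] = (0 2 4 6 5 8)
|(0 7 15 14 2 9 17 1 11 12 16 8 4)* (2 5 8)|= 7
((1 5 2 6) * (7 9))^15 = (1 6 2 5)(7 9)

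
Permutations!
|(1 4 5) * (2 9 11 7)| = 12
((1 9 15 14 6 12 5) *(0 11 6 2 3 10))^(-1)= (0 10 3 2 14 15 9 1 5 12 6 11)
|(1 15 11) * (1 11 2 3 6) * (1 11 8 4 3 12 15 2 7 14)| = 30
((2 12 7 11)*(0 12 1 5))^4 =(0 2 12 1 7 5 11)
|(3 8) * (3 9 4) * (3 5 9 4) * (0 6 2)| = |(0 6 2)(3 8 4 5 9)| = 15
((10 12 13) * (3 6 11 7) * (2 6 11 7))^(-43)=(2 7 11 6 3)(10 13 12)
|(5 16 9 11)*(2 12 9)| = |(2 12 9 11 5 16)| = 6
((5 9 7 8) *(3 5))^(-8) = (3 9 8 5 7)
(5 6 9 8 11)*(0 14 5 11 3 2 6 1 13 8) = (0 14 5 1 13 8 3 2 6 9) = [14, 13, 6, 2, 4, 1, 9, 7, 3, 0, 10, 11, 12, 8, 5]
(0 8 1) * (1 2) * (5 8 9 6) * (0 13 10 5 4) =(0 9 6 4)(1 13 10 5 8 2) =[9, 13, 1, 3, 0, 8, 4, 7, 2, 6, 5, 11, 12, 10]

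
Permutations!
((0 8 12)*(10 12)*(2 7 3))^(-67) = ((0 8 10 12)(2 7 3))^(-67) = (0 8 10 12)(2 3 7)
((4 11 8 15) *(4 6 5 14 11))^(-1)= ((5 14 11 8 15 6))^(-1)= (5 6 15 8 11 14)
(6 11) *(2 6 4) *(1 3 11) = (1 3 11 4 2 6) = [0, 3, 6, 11, 2, 5, 1, 7, 8, 9, 10, 4]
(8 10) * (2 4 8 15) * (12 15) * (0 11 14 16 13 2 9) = [11, 1, 4, 3, 8, 5, 6, 7, 10, 0, 12, 14, 15, 2, 16, 9, 13] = (0 11 14 16 13 2 4 8 10 12 15 9)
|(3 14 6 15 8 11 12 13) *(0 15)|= 9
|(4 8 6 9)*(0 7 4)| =|(0 7 4 8 6 9)| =6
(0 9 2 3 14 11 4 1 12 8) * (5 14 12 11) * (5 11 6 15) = (0 9 2 3 12 8)(1 6 15 5 14 11 4) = [9, 6, 3, 12, 1, 14, 15, 7, 0, 2, 10, 4, 8, 13, 11, 5]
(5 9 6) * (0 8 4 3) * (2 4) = (0 8 2 4 3)(5 9 6) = [8, 1, 4, 0, 3, 9, 5, 7, 2, 6]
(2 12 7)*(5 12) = (2 5 12 7) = [0, 1, 5, 3, 4, 12, 6, 2, 8, 9, 10, 11, 7]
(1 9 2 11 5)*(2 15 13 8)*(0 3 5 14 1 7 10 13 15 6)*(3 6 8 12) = (15)(0 6)(1 9 8 2 11 14)(3 5 7 10 13 12) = [6, 9, 11, 5, 4, 7, 0, 10, 2, 8, 13, 14, 3, 12, 1, 15]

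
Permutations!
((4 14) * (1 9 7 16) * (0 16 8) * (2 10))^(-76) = (0 1 7)(8 16 9)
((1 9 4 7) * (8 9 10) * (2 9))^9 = (1 8 9 7 10 2 4)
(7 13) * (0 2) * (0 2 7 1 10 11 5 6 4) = (0 7 13 1 10 11 5 6 4) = [7, 10, 2, 3, 0, 6, 4, 13, 8, 9, 11, 5, 12, 1]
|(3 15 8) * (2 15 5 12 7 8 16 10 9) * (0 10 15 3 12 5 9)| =6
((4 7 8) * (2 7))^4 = (8)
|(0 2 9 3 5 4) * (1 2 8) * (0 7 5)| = 6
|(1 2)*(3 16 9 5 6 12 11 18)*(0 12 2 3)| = |(0 12 11 18)(1 3 16 9 5 6 2)| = 28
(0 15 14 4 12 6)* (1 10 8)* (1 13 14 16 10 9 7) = (0 15 16 10 8 13 14 4 12 6)(1 9 7) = [15, 9, 2, 3, 12, 5, 0, 1, 13, 7, 8, 11, 6, 14, 4, 16, 10]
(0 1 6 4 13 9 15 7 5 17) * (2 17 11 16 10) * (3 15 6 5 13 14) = [1, 5, 17, 15, 14, 11, 4, 13, 8, 6, 2, 16, 12, 9, 3, 7, 10, 0] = (0 1 5 11 16 10 2 17)(3 15 7 13 9 6 4 14)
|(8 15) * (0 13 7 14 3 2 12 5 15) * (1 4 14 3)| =|(0 13 7 3 2 12 5 15 8)(1 4 14)| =9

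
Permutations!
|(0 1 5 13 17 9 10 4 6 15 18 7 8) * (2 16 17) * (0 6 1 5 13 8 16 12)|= |(0 5 8 6 15 18 7 16 17 9 10 4 1 13 2 12)|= 16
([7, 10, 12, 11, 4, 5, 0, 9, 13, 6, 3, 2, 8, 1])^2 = (0 9)(1 3 2 8)(6 7)(10 11 12 13)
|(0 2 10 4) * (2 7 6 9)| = |(0 7 6 9 2 10 4)| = 7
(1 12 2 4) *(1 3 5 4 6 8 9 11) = [0, 12, 6, 5, 3, 4, 8, 7, 9, 11, 10, 1, 2] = (1 12 2 6 8 9 11)(3 5 4)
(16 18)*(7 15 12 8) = (7 15 12 8)(16 18) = [0, 1, 2, 3, 4, 5, 6, 15, 7, 9, 10, 11, 8, 13, 14, 12, 18, 17, 16]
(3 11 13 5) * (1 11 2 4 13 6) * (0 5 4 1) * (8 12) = [5, 11, 1, 2, 13, 3, 0, 7, 12, 9, 10, 6, 8, 4] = (0 5 3 2 1 11 6)(4 13)(8 12)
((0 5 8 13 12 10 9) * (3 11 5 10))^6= (13)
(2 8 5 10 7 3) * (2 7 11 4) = (2 8 5 10 11 4)(3 7) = [0, 1, 8, 7, 2, 10, 6, 3, 5, 9, 11, 4]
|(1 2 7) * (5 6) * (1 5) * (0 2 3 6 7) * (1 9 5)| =6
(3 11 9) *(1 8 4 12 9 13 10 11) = (1 8 4 12 9 3)(10 11 13) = [0, 8, 2, 1, 12, 5, 6, 7, 4, 3, 11, 13, 9, 10]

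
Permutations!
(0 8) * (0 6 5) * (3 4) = [8, 1, 2, 4, 3, 0, 5, 7, 6] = (0 8 6 5)(3 4)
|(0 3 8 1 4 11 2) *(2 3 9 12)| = 20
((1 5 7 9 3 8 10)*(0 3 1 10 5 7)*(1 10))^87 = (0 5 8 3)(1 10 9 7)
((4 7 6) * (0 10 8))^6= ((0 10 8)(4 7 6))^6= (10)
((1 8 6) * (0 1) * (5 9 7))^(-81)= (9)(0 6 8 1)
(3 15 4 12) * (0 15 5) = [15, 1, 2, 5, 12, 0, 6, 7, 8, 9, 10, 11, 3, 13, 14, 4] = (0 15 4 12 3 5)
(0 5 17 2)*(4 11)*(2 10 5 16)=(0 16 2)(4 11)(5 17 10)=[16, 1, 0, 3, 11, 17, 6, 7, 8, 9, 5, 4, 12, 13, 14, 15, 2, 10]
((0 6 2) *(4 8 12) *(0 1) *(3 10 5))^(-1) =(0 1 2 6)(3 5 10)(4 12 8)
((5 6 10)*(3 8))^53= ((3 8)(5 6 10))^53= (3 8)(5 10 6)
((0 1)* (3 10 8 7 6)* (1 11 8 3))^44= ((0 11 8 7 6 1)(3 10))^44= (0 8 6)(1 11 7)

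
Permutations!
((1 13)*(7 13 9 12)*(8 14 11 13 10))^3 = (1 7 14)(8 13 12)(9 10 11)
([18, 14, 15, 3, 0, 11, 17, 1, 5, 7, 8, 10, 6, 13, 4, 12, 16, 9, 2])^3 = (0 15 17 1)(2 6 7 4)(5 8 10 11)(9 14 18 12)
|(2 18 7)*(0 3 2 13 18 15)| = 12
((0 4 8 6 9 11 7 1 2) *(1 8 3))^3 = ((0 4 3 1 2)(6 9 11 7 8))^3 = (0 1 4 2 3)(6 7 9 8 11)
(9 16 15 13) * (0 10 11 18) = (0 10 11 18)(9 16 15 13) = [10, 1, 2, 3, 4, 5, 6, 7, 8, 16, 11, 18, 12, 9, 14, 13, 15, 17, 0]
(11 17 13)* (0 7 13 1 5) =(0 7 13 11 17 1 5) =[7, 5, 2, 3, 4, 0, 6, 13, 8, 9, 10, 17, 12, 11, 14, 15, 16, 1]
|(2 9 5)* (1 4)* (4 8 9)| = 6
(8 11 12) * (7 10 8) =(7 10 8 11 12) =[0, 1, 2, 3, 4, 5, 6, 10, 11, 9, 8, 12, 7]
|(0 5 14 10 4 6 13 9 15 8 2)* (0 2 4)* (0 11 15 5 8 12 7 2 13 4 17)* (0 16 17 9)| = |(0 8 9 5 14 10 11 15 12 7 2 13)(4 6)(16 17)| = 12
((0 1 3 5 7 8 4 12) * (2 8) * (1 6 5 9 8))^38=(0 1 12 2 4 7 8 5 9 6 3)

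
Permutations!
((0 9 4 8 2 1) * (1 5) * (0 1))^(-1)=((0 9 4 8 2 5))^(-1)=(0 5 2 8 4 9)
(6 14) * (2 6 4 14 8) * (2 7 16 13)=(2 6 8 7 16 13)(4 14)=[0, 1, 6, 3, 14, 5, 8, 16, 7, 9, 10, 11, 12, 2, 4, 15, 13]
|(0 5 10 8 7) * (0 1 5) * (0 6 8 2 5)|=15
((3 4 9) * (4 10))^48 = ((3 10 4 9))^48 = (10)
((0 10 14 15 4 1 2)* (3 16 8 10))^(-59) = (0 3 16 8 10 14 15 4 1 2)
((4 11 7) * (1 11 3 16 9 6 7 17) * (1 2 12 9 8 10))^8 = ((1 11 17 2 12 9 6 7 4 3 16 8 10))^8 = (1 4 2 8 6 11 3 12 10 7 17 16 9)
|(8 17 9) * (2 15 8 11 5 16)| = 8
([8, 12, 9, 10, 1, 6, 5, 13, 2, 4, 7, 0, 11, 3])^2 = [2, 11, 4, 7, 12, 5, 6, 3, 9, 1, 13, 8, 0, 10]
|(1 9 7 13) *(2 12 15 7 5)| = 8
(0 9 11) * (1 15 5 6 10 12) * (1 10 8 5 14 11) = (0 9 1 15 14 11)(5 6 8)(10 12) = [9, 15, 2, 3, 4, 6, 8, 7, 5, 1, 12, 0, 10, 13, 11, 14]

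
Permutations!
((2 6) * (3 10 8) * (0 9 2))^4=((0 9 2 6)(3 10 8))^4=(3 10 8)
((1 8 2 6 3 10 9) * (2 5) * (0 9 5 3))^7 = ((0 9 1 8 3 10 5 2 6))^7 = (0 2 10 8 9 6 5 3 1)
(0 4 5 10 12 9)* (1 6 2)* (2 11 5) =(0 4 2 1 6 11 5 10 12 9) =[4, 6, 1, 3, 2, 10, 11, 7, 8, 0, 12, 5, 9]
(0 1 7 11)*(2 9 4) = (0 1 7 11)(2 9 4) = [1, 7, 9, 3, 2, 5, 6, 11, 8, 4, 10, 0]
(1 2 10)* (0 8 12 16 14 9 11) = (0 8 12 16 14 9 11)(1 2 10) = [8, 2, 10, 3, 4, 5, 6, 7, 12, 11, 1, 0, 16, 13, 9, 15, 14]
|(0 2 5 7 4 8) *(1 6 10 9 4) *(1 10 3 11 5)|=12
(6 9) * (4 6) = (4 6 9) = [0, 1, 2, 3, 6, 5, 9, 7, 8, 4]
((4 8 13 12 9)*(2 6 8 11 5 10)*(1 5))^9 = (1 4 12 8 2 5 11 9 13 6 10)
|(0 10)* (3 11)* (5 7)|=|(0 10)(3 11)(5 7)|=2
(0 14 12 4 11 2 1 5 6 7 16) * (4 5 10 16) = (0 14 12 5 6 7 4 11 2 1 10 16) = [14, 10, 1, 3, 11, 6, 7, 4, 8, 9, 16, 2, 5, 13, 12, 15, 0]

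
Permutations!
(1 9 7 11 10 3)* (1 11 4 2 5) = [0, 9, 5, 11, 2, 1, 6, 4, 8, 7, 3, 10] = (1 9 7 4 2 5)(3 11 10)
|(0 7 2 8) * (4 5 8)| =6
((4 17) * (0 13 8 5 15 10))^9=((0 13 8 5 15 10)(4 17))^9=(0 5)(4 17)(8 10)(13 15)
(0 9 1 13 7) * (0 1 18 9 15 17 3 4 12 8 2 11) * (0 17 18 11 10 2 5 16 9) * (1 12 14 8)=(0 15 18)(1 13 7 12)(2 10)(3 4 14 8 5 16 9 11 17)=[15, 13, 10, 4, 14, 16, 6, 12, 5, 11, 2, 17, 1, 7, 8, 18, 9, 3, 0]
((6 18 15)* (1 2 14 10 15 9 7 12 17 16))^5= ((1 2 14 10 15 6 18 9 7 12 17 16))^5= (1 6 17 10 7 2 18 16 15 12 14 9)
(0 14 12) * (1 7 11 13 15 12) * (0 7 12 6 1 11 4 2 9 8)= [14, 12, 9, 3, 2, 5, 1, 4, 0, 8, 10, 13, 7, 15, 11, 6]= (0 14 11 13 15 6 1 12 7 4 2 9 8)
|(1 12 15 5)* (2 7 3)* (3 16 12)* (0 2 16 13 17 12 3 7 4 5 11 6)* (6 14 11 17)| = |(0 2 4 5 1 7 13 6)(3 16)(11 14)(12 15 17)| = 24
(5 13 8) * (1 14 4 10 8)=(1 14 4 10 8 5 13)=[0, 14, 2, 3, 10, 13, 6, 7, 5, 9, 8, 11, 12, 1, 4]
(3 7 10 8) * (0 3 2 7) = [3, 1, 7, 0, 4, 5, 6, 10, 2, 9, 8] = (0 3)(2 7 10 8)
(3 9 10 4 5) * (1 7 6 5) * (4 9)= (1 7 6 5 3 4)(9 10)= [0, 7, 2, 4, 1, 3, 5, 6, 8, 10, 9]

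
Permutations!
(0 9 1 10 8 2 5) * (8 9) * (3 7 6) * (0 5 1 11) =(0 8 2 1 10 9 11)(3 7 6) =[8, 10, 1, 7, 4, 5, 3, 6, 2, 11, 9, 0]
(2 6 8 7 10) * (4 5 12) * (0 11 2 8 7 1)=[11, 0, 6, 3, 5, 12, 7, 10, 1, 9, 8, 2, 4]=(0 11 2 6 7 10 8 1)(4 5 12)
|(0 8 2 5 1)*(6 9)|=10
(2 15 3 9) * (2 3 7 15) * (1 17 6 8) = (1 17 6 8)(3 9)(7 15) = [0, 17, 2, 9, 4, 5, 8, 15, 1, 3, 10, 11, 12, 13, 14, 7, 16, 6]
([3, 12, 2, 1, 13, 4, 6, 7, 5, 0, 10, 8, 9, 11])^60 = [0, 1, 2, 3, 4, 5, 6, 7, 8, 9, 10, 11, 12, 13]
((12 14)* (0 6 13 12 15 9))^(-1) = ((0 6 13 12 14 15 9))^(-1) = (0 9 15 14 12 13 6)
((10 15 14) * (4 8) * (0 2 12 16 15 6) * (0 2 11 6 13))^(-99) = (0 11 6 2 12 16 15 14 10 13)(4 8)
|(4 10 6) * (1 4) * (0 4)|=5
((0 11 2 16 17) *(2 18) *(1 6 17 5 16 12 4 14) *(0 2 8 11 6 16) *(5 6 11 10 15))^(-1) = ((0 11 18 8 10 15 5)(1 16 6 17 2 12 4 14))^(-1) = (0 5 15 10 8 18 11)(1 14 4 12 2 17 6 16)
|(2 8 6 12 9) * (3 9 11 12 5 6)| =|(2 8 3 9)(5 6)(11 12)| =4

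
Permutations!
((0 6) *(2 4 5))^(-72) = (6)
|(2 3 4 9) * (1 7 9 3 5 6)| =|(1 7 9 2 5 6)(3 4)| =6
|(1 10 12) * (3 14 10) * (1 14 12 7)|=|(1 3 12 14 10 7)|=6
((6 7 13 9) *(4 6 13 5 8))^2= ((4 6 7 5 8)(9 13))^2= (13)(4 7 8 6 5)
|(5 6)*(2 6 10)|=4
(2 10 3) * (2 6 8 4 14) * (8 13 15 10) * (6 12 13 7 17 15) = (2 8 4 14)(3 12 13 6 7 17 15 10) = [0, 1, 8, 12, 14, 5, 7, 17, 4, 9, 3, 11, 13, 6, 2, 10, 16, 15]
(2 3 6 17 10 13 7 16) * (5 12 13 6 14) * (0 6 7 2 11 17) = (0 6)(2 3 14 5 12 13)(7 16 11 17 10) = [6, 1, 3, 14, 4, 12, 0, 16, 8, 9, 7, 17, 13, 2, 5, 15, 11, 10]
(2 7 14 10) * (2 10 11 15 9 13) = (2 7 14 11 15 9 13) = [0, 1, 7, 3, 4, 5, 6, 14, 8, 13, 10, 15, 12, 2, 11, 9]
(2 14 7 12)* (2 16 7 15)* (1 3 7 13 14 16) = [0, 3, 16, 7, 4, 5, 6, 12, 8, 9, 10, 11, 1, 14, 15, 2, 13] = (1 3 7 12)(2 16 13 14 15)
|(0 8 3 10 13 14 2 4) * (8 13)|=|(0 13 14 2 4)(3 10 8)|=15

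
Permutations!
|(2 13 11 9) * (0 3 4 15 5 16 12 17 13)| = 12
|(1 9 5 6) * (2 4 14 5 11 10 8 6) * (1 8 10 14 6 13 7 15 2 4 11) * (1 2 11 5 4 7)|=|(1 9 2 5 7 15 11 14 4 6 8 13)|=12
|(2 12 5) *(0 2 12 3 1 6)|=10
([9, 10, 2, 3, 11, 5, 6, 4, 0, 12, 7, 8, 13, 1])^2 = (0 12 1 7 11)(4 8 9 13 10)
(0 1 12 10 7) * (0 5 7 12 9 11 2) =(0 1 9 11 2)(5 7)(10 12) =[1, 9, 0, 3, 4, 7, 6, 5, 8, 11, 12, 2, 10]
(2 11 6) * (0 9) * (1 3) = (0 9)(1 3)(2 11 6) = [9, 3, 11, 1, 4, 5, 2, 7, 8, 0, 10, 6]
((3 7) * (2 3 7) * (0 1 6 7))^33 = ((0 1 6 7)(2 3))^33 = (0 1 6 7)(2 3)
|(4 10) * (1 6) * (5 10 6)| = |(1 5 10 4 6)| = 5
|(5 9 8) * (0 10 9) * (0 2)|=6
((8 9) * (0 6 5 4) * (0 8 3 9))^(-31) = (0 8 4 5 6)(3 9)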